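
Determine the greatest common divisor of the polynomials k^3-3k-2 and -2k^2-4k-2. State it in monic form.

Repeated division with remainder:
  k^3-3k-2 = (-(1/2)k+1)(-2k^2-4k-2) + (0)
Last nonzero remainder: -2k^2-4k-2. Dividing through by -2 gives the monic gcd k^2+2k+1.

k^2+2k+1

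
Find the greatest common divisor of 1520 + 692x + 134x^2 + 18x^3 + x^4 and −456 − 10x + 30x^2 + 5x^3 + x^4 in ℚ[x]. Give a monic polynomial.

By polynomial division,
  x^4 + 18x^3 + 134x^2 + 692x + 1520 = (x^4 + 5x^3 + 30x^2 − 10x − 456) + (13x^3 + 104x^2 + 702x + 1976)
  x^4 + 5x^3 + 30x^2 − 10x − 456 = ((1/13)x − 3/13)(13x^3 + 104x^2 + 702x + 1976) + (0)
Last nonzero remainder: 13x^3 + 104x^2 + 702x + 1976. Dividing through by 13 gives the monic gcd x^3 + 8x^2 + 54x + 152.

152 + 54x + 8x^2 + x^3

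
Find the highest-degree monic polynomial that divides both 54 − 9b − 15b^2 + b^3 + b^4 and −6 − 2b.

3 + b

Repeated division with remainder:
  b^4 + b^3 − 15b^2 − 9b + 54 = (−(1/2)b^3 + b^2 + (9/2)b − 9)(−2b − 6) + (0)
Last nonzero remainder: −2b − 6. Dividing through by −2 gives the monic gcd b + 3.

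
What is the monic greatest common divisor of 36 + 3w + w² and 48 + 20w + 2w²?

1

By polynomial division,
  w² + 3w + 36 = (1/2)(2w² + 20w + 48) + (-7w + 12)
  2w² + 20w + 48 = (-(2/7)w - 164/49)(-7w + 12) + (4320/49)
  -7w + 12 = (-(343/4320)w + 49/360)(4320/49) + (0)
The last nonzero remainder is the constant 4320/49, so the polynomials are coprime and gcd = 1.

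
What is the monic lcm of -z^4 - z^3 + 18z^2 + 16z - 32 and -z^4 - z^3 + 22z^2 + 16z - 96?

z^6 + 2z^5 - 23z^4 - 40z^3 + 124z^2 + 128z - 192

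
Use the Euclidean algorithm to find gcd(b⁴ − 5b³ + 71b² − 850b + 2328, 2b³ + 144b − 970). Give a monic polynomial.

b² + 5b + 97

Euclidean algorithm in ℚ[b]:
  b⁴ − 5b³ + 71b² − 850b + 2328 = ((1/2)b − 5/2)(2b³ + 144b − 970) + (−b² − 5b − 97)
  2b³ + 144b − 970 = (−2b + 10)(−b² − 5b − 97) + (0)
Last nonzero remainder: −b² − 5b − 97. Dividing through by −1 gives the monic gcd b² + 5b + 97.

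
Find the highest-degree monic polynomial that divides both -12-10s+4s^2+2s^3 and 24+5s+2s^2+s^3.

Apply the Euclidean algorithm:
  2s^3+4s^2-10s-12 = (2)(s^3+2s^2+5s+24) + (-20s-60)
  s^3+2s^2+5s+24 = (-(1/20)s^2+(1/20)s-2/5)(-20s-60) + (0)
Last nonzero remainder: -20s-60. Dividing through by -20 gives the monic gcd s+3.

3+s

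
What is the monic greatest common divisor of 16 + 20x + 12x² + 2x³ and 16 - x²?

Repeated division with remainder:
  2x³ + 12x² + 20x + 16 = (-2x - 12)(-x² + 16) + (52x + 208)
  -x² + 16 = (-(1/52)x + 1/13)(52x + 208) + (0)
Last nonzero remainder: 52x + 208. Dividing through by 52 gives the monic gcd x + 4.

4 + x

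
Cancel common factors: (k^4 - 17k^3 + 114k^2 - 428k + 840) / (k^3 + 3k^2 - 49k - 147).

Euclidean algorithm in ℚ[k]:
  k^4 - 17k^3 + 114k^2 - 428k + 840 = (k - 20)(k^3 + 3k^2 - 49k - 147) + (223k^2 - 1261k - 2100)
  k^3 + 3k^2 - 49k - 147 = ((1/223)k + 1930/49729)(223k^2 - 1261k - 2100) + ((465309/49729)k - 3257163/49729)
  223k^2 - 1261k - 2100 = ((11089567/465309)k + 4972900/155103)((465309/49729)k - 3257163/49729) + (0)
Last nonzero remainder: (465309/49729)k - 3257163/49729. Dividing through by 465309/49729 gives the monic gcd k - 7.
Cancel k - 7 from numerator and denominator to get the reduced form.

(k^3 - 10k^2 + 44k - 120)/(k^2 + 10k + 21)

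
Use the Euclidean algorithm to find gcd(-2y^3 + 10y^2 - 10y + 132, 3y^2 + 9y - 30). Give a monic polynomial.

Repeated division with remainder:
  -2y^3 + 10y^2 - 10y + 132 = (-(2/3)y + 16/3)(3y^2 + 9y - 30) + (-78y + 292)
  3y^2 + 9y - 30 = (-(1/26)y - 263/1014)(-78y + 292) + (23188/507)
  -78y + 292 = (-(19773/11594)y + 37011/5797)(23188/507) + (0)
The last nonzero remainder is the constant 23188/507, so the polynomials are coprime and gcd = 1.

1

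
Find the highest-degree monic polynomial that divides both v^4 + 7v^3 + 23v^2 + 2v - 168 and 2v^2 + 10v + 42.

Repeated division with remainder:
  v^4 + 7v^3 + 23v^2 + 2v - 168 = ((1/2)v^2 + v - 4)(2v^2 + 10v + 42) + (0)
Last nonzero remainder: 2v^2 + 10v + 42. Dividing through by 2 gives the monic gcd v^2 + 5v + 21.

v^2 + 5v + 21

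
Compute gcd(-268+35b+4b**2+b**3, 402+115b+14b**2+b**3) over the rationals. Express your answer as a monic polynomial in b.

Repeated division with remainder:
  b**3+4b**2+35b-268 = (b**3+14b**2+115b+402) + (-10b**2-80b-670)
  b**3+14b**2+115b+402 = (-(1/10)b-3/5)(-10b**2-80b-670) + (0)
Last nonzero remainder: -10b**2-80b-670. Dividing through by -10 gives the monic gcd b**2+8b+67.

67+8b+b**2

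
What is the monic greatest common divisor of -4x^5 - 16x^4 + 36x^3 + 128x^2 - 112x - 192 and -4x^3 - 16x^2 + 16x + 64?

Repeated division with remainder:
  -4x^5 - 16x^4 + 36x^3 + 128x^2 - 112x - 192 = (x^2 - 5)(-4x^3 - 16x^2 + 16x + 64) + (-16x^2 - 32x + 128)
  -4x^3 - 16x^2 + 16x + 64 = ((1/4)x + 1/2)(-16x^2 - 32x + 128) + (0)
Last nonzero remainder: -16x^2 - 32x + 128. Dividing through by -16 gives the monic gcd x^2 + 2x - 8.

x^2 + 2x - 8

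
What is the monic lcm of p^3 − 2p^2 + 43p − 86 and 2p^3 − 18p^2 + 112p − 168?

p^5 − 9p^4 + 99p^3 − 471p^2 + 2408p − 3612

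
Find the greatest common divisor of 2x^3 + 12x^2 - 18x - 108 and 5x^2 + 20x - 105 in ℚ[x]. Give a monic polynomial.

Apply the Euclidean algorithm:
  2x^3 + 12x^2 - 18x - 108 = ((2/5)x + 4/5)(5x^2 + 20x - 105) + (8x - 24)
  5x^2 + 20x - 105 = ((5/8)x + 35/8)(8x - 24) + (0)
Last nonzero remainder: 8x - 24. Dividing through by 8 gives the monic gcd x - 3.

x - 3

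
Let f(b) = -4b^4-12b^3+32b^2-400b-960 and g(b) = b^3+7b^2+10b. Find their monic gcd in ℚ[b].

Repeated division with remainder:
  -4b^4-12b^3+32b^2-400b-960 = (-4b+16)(b^3+7b^2+10b) + (-40b^2-560b-960)
  b^3+7b^2+10b = (-(1/40)b+7/40)(-40b^2-560b-960) + (84b+168)
  -40b^2-560b-960 = (-(10/21)b-40/7)(84b+168) + (0)
Last nonzero remainder: 84b+168. Dividing through by 84 gives the monic gcd b+2.

b+2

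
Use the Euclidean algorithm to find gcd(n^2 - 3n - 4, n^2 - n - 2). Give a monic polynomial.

n + 1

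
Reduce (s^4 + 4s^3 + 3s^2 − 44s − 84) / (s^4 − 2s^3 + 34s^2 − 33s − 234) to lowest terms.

Apply the Euclidean algorithm:
  s^4 + 4s^3 + 3s^2 − 44s − 84 = (s^4 − 2s^3 + 34s^2 − 33s − 234) + (6s^3 − 31s^2 − 11s + 150)
  s^4 − 2s^3 + 34s^2 − 33s − 234 = ((1/6)s + 19/36)(6s^3 − 31s^2 − 11s + 150) + ((1879/36)s^2 − (1879/36)s − 1879/6)
  6s^3 − 31s^2 − 11s + 150 = ((216/1879)s − 900/1879)((1879/36)s^2 − (1879/36)s − 1879/6) + (0)
Last nonzero remainder: (1879/36)s^2 − (1879/36)s − 1879/6. Dividing through by 1879/36 gives the monic gcd s^2 − s − 6.
Cancel s^2 − s − 6 from numerator and denominator to get the reduced form.

(s^2 + 5s + 14)/(s^2 − s + 39)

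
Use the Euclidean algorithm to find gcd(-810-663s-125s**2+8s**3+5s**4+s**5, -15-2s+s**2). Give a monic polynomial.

Repeated division with remainder:
  s**5+5s**4+8s**3-125s**2-663s-810 = (s**3+7s**2+37s+54)(s**2-2s-15) + (0)
The last nonzero remainder s**2-2s-15 is already monic.

-15-2s+s**2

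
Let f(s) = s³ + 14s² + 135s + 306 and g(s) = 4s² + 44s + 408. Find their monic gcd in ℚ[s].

s² + 11s + 102

Repeated division with remainder:
  s³ + 14s² + 135s + 306 = ((1/4)s + 3/4)(4s² + 44s + 408) + (0)
Last nonzero remainder: 4s² + 44s + 408. Dividing through by 4 gives the monic gcd s² + 11s + 102.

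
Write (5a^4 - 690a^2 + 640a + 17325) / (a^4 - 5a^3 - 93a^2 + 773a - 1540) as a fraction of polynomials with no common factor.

(5a^2 - 20a - 225)/(a^2 - 9a + 20)

By polynomial division,
  5a^4 - 690a^2 + 640a + 17325 = (5)(a^4 - 5a^3 - 93a^2 + 773a - 1540) + (25a^3 - 225a^2 - 3225a + 25025)
  a^4 - 5a^3 - 93a^2 + 773a - 1540 = ((1/25)a + 4/25)(25a^3 - 225a^2 - 3225a + 25025) + (72a^2 + 288a - 5544)
  25a^3 - 225a^2 - 3225a + 25025 = ((25/72)a - 325/72)(72a^2 + 288a - 5544) + (0)
Last nonzero remainder: 72a^2 + 288a - 5544. Dividing through by 72 gives the monic gcd a^2 + 4a - 77.
Cancel a^2 + 4a - 77 from numerator and denominator to get the reduced form.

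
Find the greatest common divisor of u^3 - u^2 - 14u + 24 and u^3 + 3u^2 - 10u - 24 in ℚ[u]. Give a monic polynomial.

u^2 + u - 12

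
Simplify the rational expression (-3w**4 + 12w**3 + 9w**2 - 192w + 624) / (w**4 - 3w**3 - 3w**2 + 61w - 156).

Repeated division with remainder:
  -3w**4 + 12w**3 + 9w**2 - 192w + 624 = (-3)(w**4 - 3w**3 - 3w**2 + 61w - 156) + (3w**3 - 9w + 156)
  w**4 - 3w**3 - 3w**2 + 61w - 156 = ((1/3)w - 1)(3w**3 - 9w + 156) + (0)
Last nonzero remainder: 3w**3 - 9w + 156. Dividing through by 3 gives the monic gcd w**3 - 3w + 52.
Cancel w**3 - 3w + 52 from numerator and denominator to get the reduced form.

(-3w + 12)/(w - 3)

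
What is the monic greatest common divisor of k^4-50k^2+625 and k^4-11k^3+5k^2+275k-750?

Euclidean algorithm in ℚ[k]:
  k^4-50k^2+625 = (k^4-11k^3+5k^2+275k-750) + (11k^3-55k^2-275k+1375)
  k^4-11k^3+5k^2+275k-750 = ((1/11)k-6/11)(11k^3-55k^2-275k+1375) + (0)
Last nonzero remainder: 11k^3-55k^2-275k+1375. Dividing through by 11 gives the monic gcd k^3-5k^2-25k+125.

k^3-5k^2-25k+125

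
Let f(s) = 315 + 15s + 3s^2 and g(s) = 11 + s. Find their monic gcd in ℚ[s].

By polynomial division,
  3s^2 + 15s + 315 = (3s − 18)(s + 11) + (513)
  s + 11 = ((1/513)s + 11/513)(513) + (0)
The last nonzero remainder is the constant 513, so the polynomials are coprime and gcd = 1.

1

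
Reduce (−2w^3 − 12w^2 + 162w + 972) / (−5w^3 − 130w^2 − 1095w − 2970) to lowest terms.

(2w − 18)/(5w + 55)

Apply the Euclidean algorithm:
  −2w^3 − 12w^2 + 162w + 972 = (2/5)(−5w^3 − 130w^2 − 1095w − 2970) + (40w^2 + 600w + 2160)
  −5w^3 − 130w^2 − 1095w − 2970 = (−(1/8)w − 11/8)(40w^2 + 600w + 2160) + (0)
Last nonzero remainder: 40w^2 + 600w + 2160. Dividing through by 40 gives the monic gcd w^2 + 15w + 54.
Cancel w^2 + 15w + 54 from numerator and denominator to get the reduced form.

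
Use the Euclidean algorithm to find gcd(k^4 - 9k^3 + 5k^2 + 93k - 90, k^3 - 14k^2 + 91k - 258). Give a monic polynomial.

k - 6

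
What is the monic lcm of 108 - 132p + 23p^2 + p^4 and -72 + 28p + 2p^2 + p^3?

Repeated division with remainder:
  p^4 + 23p^2 - 132p + 108 = (p - 2)(p^3 + 2p^2 + 28p - 72) + (-p^2 - 4p - 36)
  p^3 + 2p^2 + 28p - 72 = (-p + 2)(-p^2 - 4p - 36) + (0)
Last nonzero remainder: -p^2 - 4p - 36. Dividing through by -1 gives the monic gcd p^2 + 4p + 36.
Then lcm(f, g) = f·g / gcd(f, g); expanding and making the result monic gives the answer.

-216 + 372p - 178p^2 + 23p^3 - 2p^4 + p^5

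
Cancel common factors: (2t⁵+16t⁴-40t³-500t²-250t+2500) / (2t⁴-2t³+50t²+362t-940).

(t³+5t²-25t-125)/(t²-4t+47)

Repeated division with remainder:
  2t⁵+16t⁴-40t³-500t²-250t+2500 = (t+9)(2t⁴-2t³+50t²+362t-940) + (-72t³-1312t²-2568t+10960)
  2t⁴-2t³+50t²+362t-940 = (-(1/36)t+173/324)(-72t³-1312t²-2568t+10960) + ((55016/81)t²+(55016/27)t-550160/81)
  -72t³-1312t²-2568t+10960 = (-(729/6877)t-11097/6877)((55016/81)t²+(55016/27)t-550160/81) + (0)
Last nonzero remainder: (55016/81)t²+(55016/27)t-550160/81. Dividing through by 55016/81 gives the monic gcd t²+3t-10.
Cancel t²+3t-10 from numerator and denominator to get the reduced form.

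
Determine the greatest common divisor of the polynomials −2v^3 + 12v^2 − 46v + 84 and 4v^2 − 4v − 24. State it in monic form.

v − 3

By polynomial division,
  −2v^3 + 12v^2 − 46v + 84 = (−(1/2)v + 5/2)(4v^2 − 4v − 24) + (−48v + 144)
  4v^2 − 4v − 24 = (−(1/12)v − 1/6)(−48v + 144) + (0)
Last nonzero remainder: −48v + 144. Dividing through by −48 gives the monic gcd v − 3.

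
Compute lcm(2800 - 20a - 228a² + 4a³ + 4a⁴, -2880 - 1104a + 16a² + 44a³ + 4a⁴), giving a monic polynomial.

25200 + 8220a - 1412a² - 653a³ - 9a⁴ + 13a⁵ + a⁶

By polynomial division,
  4a⁴ + 4a³ - 228a² - 20a + 2800 = (4a⁴ + 44a³ + 16a² - 1104a - 2880) + (-40a³ - 244a² + 1084a + 5680)
  4a⁴ + 44a³ + 16a² - 1104a - 2880 = (-(1/10)a - 49/100)(-40a³ - 244a² + 1084a + 5680) + ((121/25)a² - (121/25)a - 484/5)
  -40a³ - 244a² + 1084a + 5680 = (-(1000/121)a - 7100/121)((121/25)a² - (121/25)a - 484/5) + (0)
Last nonzero remainder: (121/25)a² - (121/25)a - 484/5. Dividing through by 121/25 gives the monic gcd a² - a - 20.
Then lcm(f, g) = f·g / gcd(f, g); expanding and making the result monic gives the answer.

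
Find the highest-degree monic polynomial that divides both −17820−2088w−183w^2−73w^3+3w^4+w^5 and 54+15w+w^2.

54+15w+w^2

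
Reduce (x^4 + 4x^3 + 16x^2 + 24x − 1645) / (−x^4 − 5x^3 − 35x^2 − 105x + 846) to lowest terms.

(−x^2 − 2x + 35)/(x^2 + 3x − 18)

Euclidean algorithm in ℚ[x]:
  x^4 + 4x^3 + 16x^2 + 24x − 1645 = (−1)(−x^4 − 5x^3 − 35x^2 − 105x + 846) + (−x^3 − 19x^2 − 81x − 799)
  −x^4 − 5x^3 − 35x^2 − 105x + 846 = (x − 14)(−x^3 − 19x^2 − 81x − 799) + (−220x^2 − 440x − 10340)
  −x^3 − 19x^2 − 81x − 799 = ((1/220)x + 17/220)(−220x^2 − 440x − 10340) + (0)
Last nonzero remainder: −220x^2 − 440x − 10340. Dividing through by −220 gives the monic gcd x^2 + 2x + 47.
Cancel x^2 + 2x + 47 from numerator and denominator to get the reduced form.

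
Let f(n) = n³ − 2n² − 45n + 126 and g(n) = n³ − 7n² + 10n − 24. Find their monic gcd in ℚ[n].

By polynomial division,
  n³ − 2n² − 45n + 126 = (n³ − 7n² + 10n − 24) + (5n² − 55n + 150)
  n³ − 7n² + 10n − 24 = ((1/5)n + 4/5)(5n² − 55n + 150) + (24n − 144)
  5n² − 55n + 150 = ((5/24)n − 25/24)(24n − 144) + (0)
Last nonzero remainder: 24n − 144. Dividing through by 24 gives the monic gcd n − 6.

n − 6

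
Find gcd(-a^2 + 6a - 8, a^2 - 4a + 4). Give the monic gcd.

a - 2

By polynomial division,
  -a^2 + 6a - 8 = (-1)(a^2 - 4a + 4) + (2a - 4)
  a^2 - 4a + 4 = ((1/2)a - 1)(2a - 4) + (0)
Last nonzero remainder: 2a - 4. Dividing through by 2 gives the monic gcd a - 2.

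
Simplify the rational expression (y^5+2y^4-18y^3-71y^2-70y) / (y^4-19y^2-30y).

(y^2+5y+7)/(y+3)

Euclidean algorithm in ℚ[y]:
  y^5+2y^4-18y^3-71y^2-70y = (y+2)(y^4-19y^2-30y) + (y^3-3y^2-10y)
  y^4-19y^2-30y = (y+3)(y^3-3y^2-10y) + (0)
The last nonzero remainder y^3-3y^2-10y is already monic.
Cancel y^3-3y^2-10y from numerator and denominator to get the reduced form.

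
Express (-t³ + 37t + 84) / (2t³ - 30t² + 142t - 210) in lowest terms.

(-t² - 7t - 12)/(2t² - 16t + 30)

Repeated division with remainder:
  -t³ + 37t + 84 = (-1/2)(2t³ - 30t² + 142t - 210) + (-15t² + 108t - 21)
  2t³ - 30t² + 142t - 210 = (-(2/15)t + 26/25)(-15t² + 108t - 21) + ((672/25)t - 4704/25)
  -15t² + 108t - 21 = (-(125/224)t + 25/224)((672/25)t - 4704/25) + (0)
Last nonzero remainder: (672/25)t - 4704/25. Dividing through by 672/25 gives the monic gcd t - 7.
Cancel t - 7 from numerator and denominator to get the reduced form.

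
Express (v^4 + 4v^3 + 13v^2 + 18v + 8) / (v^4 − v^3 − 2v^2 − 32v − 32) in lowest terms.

Repeated division with remainder:
  v^4 + 4v^3 + 13v^2 + 18v + 8 = (v^4 − v^3 − 2v^2 − 32v − 32) + (5v^3 + 15v^2 + 50v + 40)
  v^4 − v^3 − 2v^2 − 32v − 32 = ((1/5)v − 4/5)(5v^3 + 15v^2 + 50v + 40) + (0)
Last nonzero remainder: 5v^3 + 15v^2 + 50v + 40. Dividing through by 5 gives the monic gcd v^3 + 3v^2 + 10v + 8.
Cancel v^3 + 3v^2 + 10v + 8 from numerator and denominator to get the reduced form.

(v + 1)/(v − 4)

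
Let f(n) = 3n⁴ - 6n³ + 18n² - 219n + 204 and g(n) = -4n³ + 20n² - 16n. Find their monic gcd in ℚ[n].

n² - 5n + 4

By polynomial division,
  3n⁴ - 6n³ + 18n² - 219n + 204 = (-(3/4)n - 9/4)(-4n³ + 20n² - 16n) + (51n² - 255n + 204)
  -4n³ + 20n² - 16n = (-(4/51)n)(51n² - 255n + 204) + (0)
Last nonzero remainder: 51n² - 255n + 204. Dividing through by 51 gives the monic gcd n² - 5n + 4.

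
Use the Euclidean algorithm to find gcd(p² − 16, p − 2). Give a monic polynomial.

Euclidean algorithm in ℚ[p]:
  p² − 16 = (p + 2)(p − 2) + (−12)
  p − 2 = (−(1/12)p + 1/6)(−12) + (0)
The last nonzero remainder is the constant −12, so the polynomials are coprime and gcd = 1.

1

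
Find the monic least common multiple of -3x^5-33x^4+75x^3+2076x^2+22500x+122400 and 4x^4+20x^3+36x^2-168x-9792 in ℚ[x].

x^6+5x^5-91x^4-542x^3-3348x^2+4200x+244800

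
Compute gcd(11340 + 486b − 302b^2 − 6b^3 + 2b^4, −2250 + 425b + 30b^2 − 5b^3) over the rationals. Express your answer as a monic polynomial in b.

−90 − b + b^2

Euclidean algorithm in ℚ[b]:
  2b^4 − 6b^3 − 302b^2 + 486b + 11340 = (−(2/5)b − 6/5)(−5b^3 + 30b^2 + 425b − 2250) + (−96b^2 + 96b + 8640)
  −5b^3 + 30b^2 + 425b − 2250 = ((5/96)b − 25/96)(−96b^2 + 96b + 8640) + (0)
Last nonzero remainder: −96b^2 + 96b + 8640. Dividing through by −96 gives the monic gcd b^2 − b − 90.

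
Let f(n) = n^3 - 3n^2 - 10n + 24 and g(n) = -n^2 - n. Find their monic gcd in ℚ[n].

1

Euclidean algorithm in ℚ[n]:
  n^3 - 3n^2 - 10n + 24 = (-n + 4)(-n^2 - n) + (-6n + 24)
  -n^2 - n = ((1/6)n + 5/6)(-6n + 24) + (-20)
  -6n + 24 = ((3/10)n - 6/5)(-20) + (0)
The last nonzero remainder is the constant -20, so the polynomials are coprime and gcd = 1.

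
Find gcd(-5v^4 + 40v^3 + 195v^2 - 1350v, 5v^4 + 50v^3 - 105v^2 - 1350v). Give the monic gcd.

v^3 + v^2 - 30v

Repeated division with remainder:
  -5v^4 + 40v^3 + 195v^2 - 1350v = (-1)(5v^4 + 50v^3 - 105v^2 - 1350v) + (90v^3 + 90v^2 - 2700v)
  5v^4 + 50v^3 - 105v^2 - 1350v = ((1/18)v + 1/2)(90v^3 + 90v^2 - 2700v) + (0)
Last nonzero remainder: 90v^3 + 90v^2 - 2700v. Dividing through by 90 gives the monic gcd v^3 + v^2 - 30v.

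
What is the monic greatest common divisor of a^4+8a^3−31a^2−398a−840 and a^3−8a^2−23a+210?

a^2−2a−35

By polynomial division,
  a^4+8a^3−31a^2−398a−840 = (a+16)(a^3−8a^2−23a+210) + (120a^2−240a−4200)
  a^3−8a^2−23a+210 = ((1/120)a−1/20)(120a^2−240a−4200) + (0)
Last nonzero remainder: 120a^2−240a−4200. Dividing through by 120 gives the monic gcd a^2−2a−35.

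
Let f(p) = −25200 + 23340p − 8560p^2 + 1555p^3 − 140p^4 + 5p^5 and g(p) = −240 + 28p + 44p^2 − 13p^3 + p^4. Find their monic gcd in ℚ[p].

−120 + 74p − 15p^2 + p^3

Euclidean algorithm in ℚ[p]:
  5p^5 − 140p^4 + 1555p^3 − 8560p^2 + 23340p − 25200 = (5p − 75)(p^4 − 13p^3 + 44p^2 + 28p − 240) + (360p^3 − 5400p^2 + 26640p − 43200)
  p^4 − 13p^3 + 44p^2 + 28p − 240 = ((1/360)p + 1/180)(360p^3 − 5400p^2 + 26640p − 43200) + (0)
Last nonzero remainder: 360p^3 − 5400p^2 + 26640p − 43200. Dividing through by 360 gives the monic gcd p^3 − 15p^2 + 74p − 120.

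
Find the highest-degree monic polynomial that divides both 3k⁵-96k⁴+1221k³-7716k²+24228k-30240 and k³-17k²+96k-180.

Euclidean algorithm in ℚ[k]:
  3k⁵-96k⁴+1221k³-7716k²+24228k-30240 = (3k²-45k+168)(k³-17k²+96k-180) + (0)
The last nonzero remainder k³-17k²+96k-180 is already monic.

k³-17k²+96k-180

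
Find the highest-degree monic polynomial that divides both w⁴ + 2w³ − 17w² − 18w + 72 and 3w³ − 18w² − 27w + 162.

Repeated division with remainder:
  w⁴ + 2w³ − 17w² − 18w + 72 = ((1/3)w + 8/3)(3w³ − 18w² − 27w + 162) + (40w² − 360)
  3w³ − 18w² − 27w + 162 = ((3/40)w − 9/20)(40w² − 360) + (0)
Last nonzero remainder: 40w² − 360. Dividing through by 40 gives the monic gcd w² − 9.

w² − 9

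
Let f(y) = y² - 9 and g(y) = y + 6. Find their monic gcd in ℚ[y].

1

By polynomial division,
  y² - 9 = (y - 6)(y + 6) + (27)
  y + 6 = ((1/27)y + 2/9)(27) + (0)
The last nonzero remainder is the constant 27, so the polynomials are coprime and gcd = 1.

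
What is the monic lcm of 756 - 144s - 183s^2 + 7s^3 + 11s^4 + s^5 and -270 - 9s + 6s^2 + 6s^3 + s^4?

11340 + 108s - 2421s^2 - 588s^3 + 3s^4 + 55s^5 + 14s^6 + s^7

Repeated division with remainder:
  s^5 + 11s^4 + 7s^3 - 183s^2 - 144s + 756 = (s + 5)(s^4 + 6s^3 + 6s^2 - 9s - 270) + (-29s^3 - 204s^2 + 171s + 2106)
  s^4 + 6s^3 + 6s^2 - 9s - 270 = (-(1/29)s + 30/841)(-29s^3 - 204s^2 + 171s + 2106) + ((16125/841)s^2 + (48375/841)s - 290250/841)
  -29s^3 - 204s^2 + 171s + 2106 = (-(24389/16125)s - 32799/5375)((16125/841)s^2 + (48375/841)s - 290250/841) + (0)
Last nonzero remainder: (16125/841)s^2 + (48375/841)s - 290250/841. Dividing through by 16125/841 gives the monic gcd s^2 + 3s - 18.
Then lcm(f, g) = f·g / gcd(f, g); expanding and making the result monic gives the answer.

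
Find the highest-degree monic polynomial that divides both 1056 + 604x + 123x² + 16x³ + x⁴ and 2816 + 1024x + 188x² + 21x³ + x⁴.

352 + 84x + 13x² + x³

Apply the Euclidean algorithm:
  x⁴ + 16x³ + 123x² + 604x + 1056 = (x⁴ + 21x³ + 188x² + 1024x + 2816) + (-5x³ - 65x² - 420x - 1760)
  x⁴ + 21x³ + 188x² + 1024x + 2816 = (-(1/5)x - 8/5)(-5x³ - 65x² - 420x - 1760) + (0)
Last nonzero remainder: -5x³ - 65x² - 420x - 1760. Dividing through by -5 gives the monic gcd x³ + 13x² + 84x + 352.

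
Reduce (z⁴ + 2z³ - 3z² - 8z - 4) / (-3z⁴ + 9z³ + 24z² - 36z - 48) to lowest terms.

Repeated division with remainder:
  z⁴ + 2z³ - 3z² - 8z - 4 = (-1/3)(-3z⁴ + 9z³ + 24z² - 36z - 48) + (5z³ + 5z² - 20z - 20)
  -3z⁴ + 9z³ + 24z² - 36z - 48 = (-(3/5)z + 12/5)(5z³ + 5z² - 20z - 20) + (0)
Last nonzero remainder: 5z³ + 5z² - 20z - 20. Dividing through by 5 gives the monic gcd z³ + z² - 4z - 4.
Cancel z³ + z² - 4z - 4 from numerator and denominator to get the reduced form.

(-z - 1)/(3z - 12)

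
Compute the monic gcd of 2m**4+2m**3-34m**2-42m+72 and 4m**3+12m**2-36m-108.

Apply the Euclidean algorithm:
  2m**4+2m**3-34m**2-42m+72 = ((1/2)m-1)(4m**3+12m**2-36m-108) + (-4m**2-24m-36)
  4m**3+12m**2-36m-108 = (-m+3)(-4m**2-24m-36) + (0)
Last nonzero remainder: -4m**2-24m-36. Dividing through by -4 gives the monic gcd m**2+6m+9.

m**2+6m+9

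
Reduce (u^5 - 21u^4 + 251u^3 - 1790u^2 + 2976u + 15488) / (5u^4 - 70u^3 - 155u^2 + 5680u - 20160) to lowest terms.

(u^3 - 5u^2 + 107u + 242)/(5u^2 + 10u - 315)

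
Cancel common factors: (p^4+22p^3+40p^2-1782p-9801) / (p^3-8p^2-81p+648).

(p^2+22p+121)/(p-8)

Apply the Euclidean algorithm:
  p^4+22p^3+40p^2-1782p-9801 = (p+30)(p^3-8p^2-81p+648) + (361p^2-29241)
  p^3-8p^2-81p+648 = ((1/361)p-8/361)(361p^2-29241) + (0)
Last nonzero remainder: 361p^2-29241. Dividing through by 361 gives the monic gcd p^2-81.
Cancel p^2-81 from numerator and denominator to get the reduced form.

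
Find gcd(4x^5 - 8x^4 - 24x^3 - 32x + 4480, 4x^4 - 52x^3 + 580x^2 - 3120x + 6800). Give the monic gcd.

x^2 - 8x + 20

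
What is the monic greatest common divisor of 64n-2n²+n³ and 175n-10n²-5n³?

By polynomial division,
  n³-2n²+64n = (-1/5)(-5n³-10n²+175n) + (-4n²+99n)
  -5n³-10n²+175n = ((5/4)n+535/16)(-4n²+99n) + (-(50165/16)n)
  -4n²+99n = ((64/50165)n-1584/50165)(-(50165/16)n) + (0)
Last nonzero remainder: -(50165/16)n. Dividing through by -50165/16 gives the monic gcd n.

n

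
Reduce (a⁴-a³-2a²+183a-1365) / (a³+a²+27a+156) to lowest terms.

Repeated division with remainder:
  a⁴-a³-2a²+183a-1365 = (a-2)(a³+a²+27a+156) + (-27a²+81a-1053)
  a³+a²+27a+156 = (-(1/27)a-4/27)(-27a²+81a-1053) + (0)
Last nonzero remainder: -27a²+81a-1053. Dividing through by -27 gives the monic gcd a²-3a+39.
Cancel a²-3a+39 from numerator and denominator to get the reduced form.

(a²+2a-35)/(a+4)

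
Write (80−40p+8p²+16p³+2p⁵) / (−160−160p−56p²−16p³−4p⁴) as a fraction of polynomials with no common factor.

(−2+2p−p²)/(4+2p)

Repeated division with remainder:
  2p⁵+16p³+8p²−40p+80 = (−(1/2)p+2)(−4p⁴−16p³−56p²−160p−160) + (20p³+40p²+200p+400)
  −4p⁴−16p³−56p²−160p−160 = (−(1/5)p−2/5)(20p³+40p²+200p+400) + (0)
Last nonzero remainder: 20p³+40p²+200p+400. Dividing through by 20 gives the monic gcd p³+2p²+10p+20.
Cancel p³+2p²+10p+20 from numerator and denominator to get the reduced form.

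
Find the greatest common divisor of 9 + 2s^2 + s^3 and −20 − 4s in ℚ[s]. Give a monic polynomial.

Euclidean algorithm in ℚ[s]:
  s^3 + 2s^2 + 9 = (−(1/4)s^2 + (3/4)s − 15/4)(−4s − 20) + (−66)
  −4s − 20 = ((2/33)s + 10/33)(−66) + (0)
The last nonzero remainder is the constant −66, so the polynomials are coprime and gcd = 1.

1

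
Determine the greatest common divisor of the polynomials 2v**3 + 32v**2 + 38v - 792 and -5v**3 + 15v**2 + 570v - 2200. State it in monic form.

Apply the Euclidean algorithm:
  2v**3 + 32v**2 + 38v - 792 = (-2/5)(-5v**3 + 15v**2 + 570v - 2200) + (38v**2 + 266v - 1672)
  -5v**3 + 15v**2 + 570v - 2200 = (-(5/38)v + 25/19)(38v**2 + 266v - 1672) + (0)
Last nonzero remainder: 38v**2 + 266v - 1672. Dividing through by 38 gives the monic gcd v**2 + 7v - 44.

v**2 + 7v - 44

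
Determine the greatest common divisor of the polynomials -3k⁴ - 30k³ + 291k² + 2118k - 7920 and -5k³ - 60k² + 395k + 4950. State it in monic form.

Euclidean algorithm in ℚ[k]:
  -3k⁴ - 30k³ + 291k² + 2118k - 7920 = ((3/5)k - 6/5)(-5k³ - 60k² + 395k + 4950) + (-18k² - 378k - 1980)
  -5k³ - 60k² + 395k + 4950 = ((5/18)k - 5/2)(-18k² - 378k - 1980) + (0)
Last nonzero remainder: -18k² - 378k - 1980. Dividing through by -18 gives the monic gcd k² + 21k + 110.

k² + 21k + 110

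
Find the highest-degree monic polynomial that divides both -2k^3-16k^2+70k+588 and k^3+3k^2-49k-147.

k+7

Apply the Euclidean algorithm:
  -2k^3-16k^2+70k+588 = (-2)(k^3+3k^2-49k-147) + (-10k^2-28k+294)
  k^3+3k^2-49k-147 = (-(1/10)k-1/50)(-10k^2-28k+294) + (-(504/25)k-3528/25)
  -10k^2-28k+294 = ((125/252)k-25/12)(-(504/25)k-3528/25) + (0)
Last nonzero remainder: -(504/25)k-3528/25. Dividing through by -504/25 gives the monic gcd k+7.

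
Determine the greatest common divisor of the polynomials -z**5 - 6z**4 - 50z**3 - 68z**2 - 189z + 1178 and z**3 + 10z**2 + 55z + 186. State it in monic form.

z**2 + 4z + 31

By polynomial division,
  -z**5 - 6z**4 - 50z**3 - 68z**2 - 189z + 1178 = (-z**2 + 4z - 35)(z**3 + 10z**2 + 55z + 186) + (248z**2 + 992z + 7688)
  z**3 + 10z**2 + 55z + 186 = ((1/248)z + 3/124)(248z**2 + 992z + 7688) + (0)
Last nonzero remainder: 248z**2 + 992z + 7688. Dividing through by 248 gives the monic gcd z**2 + 4z + 31.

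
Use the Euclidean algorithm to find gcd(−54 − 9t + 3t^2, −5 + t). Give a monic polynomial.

1

Repeated division with remainder:
  3t^2 − 9t − 54 = (3t + 6)(t − 5) + (−24)
  t − 5 = (−(1/24)t + 5/24)(−24) + (0)
The last nonzero remainder is the constant −24, so the polynomials are coprime and gcd = 1.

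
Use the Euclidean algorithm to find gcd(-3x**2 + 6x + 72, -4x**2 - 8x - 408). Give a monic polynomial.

1

Euclidean algorithm in ℚ[x]:
  -3x**2 + 6x + 72 = (3/4)(-4x**2 - 8x - 408) + (12x + 378)
  -4x**2 - 8x - 408 = (-(1/3)x + 59/6)(12x + 378) + (-4125)
  12x + 378 = (-(4/1375)x - 126/1375)(-4125) + (0)
The last nonzero remainder is the constant -4125, so the polynomials are coprime and gcd = 1.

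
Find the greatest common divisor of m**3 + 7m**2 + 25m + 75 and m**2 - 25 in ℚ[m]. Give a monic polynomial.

m + 5

By polynomial division,
  m**3 + 7m**2 + 25m + 75 = (m + 7)(m**2 - 25) + (50m + 250)
  m**2 - 25 = ((1/50)m - 1/10)(50m + 250) + (0)
Last nonzero remainder: 50m + 250. Dividing through by 50 gives the monic gcd m + 5.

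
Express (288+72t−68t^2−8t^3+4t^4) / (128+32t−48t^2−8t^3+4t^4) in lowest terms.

(−9+t^2)/(−4+t^2)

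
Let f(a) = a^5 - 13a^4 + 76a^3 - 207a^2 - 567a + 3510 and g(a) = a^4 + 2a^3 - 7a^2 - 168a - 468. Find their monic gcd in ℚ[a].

Euclidean algorithm in ℚ[a]:
  a^5 - 13a^4 + 76a^3 - 207a^2 - 567a + 3510 = (a - 15)(a^4 + 2a^3 - 7a^2 - 168a - 468) + (113a^3 - 144a^2 - 2619a - 3510)
  a^4 + 2a^3 - 7a^2 - 168a - 468 = ((1/113)a + 370/12769)(113a^3 - 144a^2 - 2619a - 3510) + ((259844/12769)a^2 - (779532/12769)a - 4677192/12769)
  113a^3 - 144a^2 - 2619a - 3510 = ((1442897/259844)a + 191535/19988)((259844/12769)a^2 - (779532/12769)a - 4677192/12769) + (0)
Last nonzero remainder: (259844/12769)a^2 - (779532/12769)a - 4677192/12769. Dividing through by 259844/12769 gives the monic gcd a^2 - 3a - 18.

a^2 - 3a - 18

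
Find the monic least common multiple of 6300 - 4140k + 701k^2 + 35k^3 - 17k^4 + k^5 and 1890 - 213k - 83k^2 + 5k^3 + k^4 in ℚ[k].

Repeated division with remainder:
  k^5 - 17k^4 + 35k^3 + 701k^2 - 4140k + 6300 = (k - 22)(k^4 + 5k^3 - 83k^2 - 213k + 1890) + (228k^3 - 912k^2 - 10716k + 47880)
  k^4 + 5k^3 - 83k^2 - 213k + 1890 = ((1/228)k + 3/76)(228k^3 - 912k^2 - 10716k + 47880) + (0)
Last nonzero remainder: 228k^3 - 912k^2 - 10716k + 47880. Dividing through by 228 gives the monic gcd k^3 - 4k^2 - 47k + 210.
Then lcm(f, g) = f·g / gcd(f, g); expanding and making the result monic gives the answer.

56700 - 30960k + 2169k^2 + 1016k^3 - 118k^4 - 8k^5 + k^6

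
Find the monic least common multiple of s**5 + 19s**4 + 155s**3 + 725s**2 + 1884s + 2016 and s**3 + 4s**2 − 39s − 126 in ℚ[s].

Euclidean algorithm in ℚ[s]:
  s**5 + 19s**4 + 155s**3 + 725s**2 + 1884s + 2016 = (s**2 + 15s + 134)(s**3 + 4s**2 − 39s − 126) + (900s**2 + 9000s + 18900)
  s**3 + 4s**2 − 39s − 126 = ((1/900)s − 1/150)(900s**2 + 9000s + 18900) + (0)
Last nonzero remainder: 900s**2 + 9000s + 18900. Dividing through by 900 gives the monic gcd s**2 + 10s + 21.
Then lcm(f, g) = f·g / gcd(f, g); expanding and making the result monic gives the answer.

s**6 + 13s**5 + 41s**4 − 205s**3 − 2466s**2 − 9288s − 12096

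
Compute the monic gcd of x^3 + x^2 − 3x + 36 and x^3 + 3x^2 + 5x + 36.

x + 4

Apply the Euclidean algorithm:
  x^3 + x^2 − 3x + 36 = (x^3 + 3x^2 + 5x + 36) + (−2x^2 − 8x)
  x^3 + 3x^2 + 5x + 36 = (−(1/2)x + 1/2)(−2x^2 − 8x) + (9x + 36)
  −2x^2 − 8x = (−(2/9)x)(9x + 36) + (0)
Last nonzero remainder: 9x + 36. Dividing through by 9 gives the monic gcd x + 4.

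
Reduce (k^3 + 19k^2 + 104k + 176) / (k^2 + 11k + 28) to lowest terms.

(k^2 + 15k + 44)/(k + 7)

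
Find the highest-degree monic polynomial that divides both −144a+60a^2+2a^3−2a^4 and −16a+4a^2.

−4a+a^2

Repeated division with remainder:
  −2a^4+2a^3+60a^2−144a = (−(1/2)a^2−(3/2)a+9)(4a^2−16a) + (0)
Last nonzero remainder: 4a^2−16a. Dividing through by 4 gives the monic gcd a^2−4a.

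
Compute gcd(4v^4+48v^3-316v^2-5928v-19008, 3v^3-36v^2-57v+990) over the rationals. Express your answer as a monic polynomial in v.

v-11

Apply the Euclidean algorithm:
  4v^4+48v^3-316v^2-5928v-19008 = ((4/3)v+32)(3v^3-36v^2-57v+990) + (912v^2-5424v-50688)
  3v^3-36v^2-57v+990 = ((1/304)v-115/5776)(912v^2-5424v-50688) + ((630/361)v-6930/361)
  912v^2-5424v-50688 = ((54872/105)v+92416/35)((630/361)v-6930/361) + (0)
Last nonzero remainder: (630/361)v-6930/361. Dividing through by 630/361 gives the monic gcd v-11.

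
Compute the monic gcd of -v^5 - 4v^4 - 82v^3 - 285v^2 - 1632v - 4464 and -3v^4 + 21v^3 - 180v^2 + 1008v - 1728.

v^2 + 48

By polynomial division,
  -v^5 - 4v^4 - 82v^3 - 285v^2 - 1632v - 4464 = ((1/3)v + 11/3)(-3v^4 + 21v^3 - 180v^2 + 1008v - 1728) + (-99v^3 + 39v^2 - 4752v + 1872)
  -3v^4 + 21v^3 - 180v^2 + 1008v - 1728 = ((1/33)v - 218/1089)(-99v^3 + 39v^2 - 4752v + 1872) + (-(10234/363)v^2 - 163744/121)
  -99v^3 + 39v^2 - 4752v + 1872 = ((35937/10234)v - 14157/10234)(-(10234/363)v^2 - 163744/121) + (0)
Last nonzero remainder: -(10234/363)v^2 - 163744/121. Dividing through by -10234/363 gives the monic gcd v^2 + 48.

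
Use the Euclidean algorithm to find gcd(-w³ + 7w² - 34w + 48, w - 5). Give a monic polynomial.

1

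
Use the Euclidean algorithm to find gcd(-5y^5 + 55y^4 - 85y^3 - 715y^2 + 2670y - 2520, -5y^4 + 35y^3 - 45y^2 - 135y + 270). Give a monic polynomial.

y^2 - 6y + 9

Apply the Euclidean algorithm:
  -5y^5 + 55y^4 - 85y^3 - 715y^2 + 2670y - 2520 = (y - 4)(-5y^4 + 35y^3 - 45y^2 - 135y + 270) + (100y^3 - 760y^2 + 1860y - 1440)
  -5y^4 + 35y^3 - 45y^2 - 135y + 270 = (-(1/20)y - 3/100)(100y^3 - 760y^2 + 1860y - 1440) + ((126/5)y^2 - (756/5)y + 1134/5)
  100y^3 - 760y^2 + 1860y - 1440 = ((250/63)y - 400/63)((126/5)y^2 - (756/5)y + 1134/5) + (0)
Last nonzero remainder: (126/5)y^2 - (756/5)y + 1134/5. Dividing through by 126/5 gives the monic gcd y^2 - 6y + 9.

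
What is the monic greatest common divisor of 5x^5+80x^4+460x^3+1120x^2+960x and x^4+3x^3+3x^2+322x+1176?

x^2+10x+24

By polynomial division,
  5x^5+80x^4+460x^3+1120x^2+960x = (5x+65)(x^4+3x^3+3x^2+322x+1176) + (250x^3-685x^2-25850x-76440)
  x^4+3x^3+3x^2+322x+1176 = ((1/250)x+287/12500)(250x^3-685x^2-25850x-76440) + ((305319/2500)x^2+(305319/250)x+1831914/625)
  250x^3-685x^2-25850x-76440 = ((625000/305319)x-162500/6231)((305319/2500)x^2+(305319/250)x+1831914/625) + (0)
Last nonzero remainder: (305319/2500)x^2+(305319/250)x+1831914/625. Dividing through by 305319/2500 gives the monic gcd x^2+10x+24.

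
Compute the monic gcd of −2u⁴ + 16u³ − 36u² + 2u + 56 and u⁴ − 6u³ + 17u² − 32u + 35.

Apply the Euclidean algorithm:
  −2u⁴ + 16u³ − 36u² + 2u + 56 = (−2)(u⁴ − 6u³ + 17u² − 32u + 35) + (4u³ − 2u² − 62u + 126)
  u⁴ − 6u³ + 17u² − 32u + 35 = ((1/4)u − 11/8)(4u³ − 2u² − 62u + 126) + ((119/4)u² − (595/4)u + 833/4)
  4u³ − 2u² − 62u + 126 = ((16/119)u + 72/119)((119/4)u² − (595/4)u + 833/4) + (0)
Last nonzero remainder: (119/4)u² − (595/4)u + 833/4. Dividing through by 119/4 gives the monic gcd u² − 5u + 7.

u² − 5u + 7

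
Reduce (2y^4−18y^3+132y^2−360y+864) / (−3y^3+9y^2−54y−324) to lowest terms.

Apply the Euclidean algorithm:
  2y^4−18y^3+132y^2−360y+864 = (−(2/3)y+4)(−3y^3+9y^2−54y−324) + (60y^2−360y+2160)
  −3y^3+9y^2−54y−324 = (−(1/20)y−3/20)(60y^2−360y+2160) + (0)
Last nonzero remainder: 60y^2−360y+2160. Dividing through by 60 gives the monic gcd y^2−6y+36.
Cancel y^2−6y+36 from numerator and denominator to get the reduced form.

(−2y^2+6y−24)/(3y+9)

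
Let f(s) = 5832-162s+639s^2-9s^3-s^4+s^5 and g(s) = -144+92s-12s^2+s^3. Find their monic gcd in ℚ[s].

72-10s+s^2

By polynomial division,
  s^5-s^4-9s^3+639s^2-162s+5832 = (s^2+11s+31)(s^3-12s^2+92s-144) + (143s^2-1430s+10296)
  s^3-12s^2+92s-144 = ((1/143)s-2/143)(143s^2-1430s+10296) + (0)
Last nonzero remainder: 143s^2-1430s+10296. Dividing through by 143 gives the monic gcd s^2-10s+72.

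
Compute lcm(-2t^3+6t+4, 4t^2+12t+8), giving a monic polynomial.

t^4+2t^3-3t^2-8t-4

By polynomial division,
  -2t^3+6t+4 = (-(1/2)t+3/2)(4t^2+12t+8) + (-8t-8)
  4t^2+12t+8 = (-(1/2)t-1)(-8t-8) + (0)
Last nonzero remainder: -8t-8. Dividing through by -8 gives the monic gcd t+1.
Then lcm(f, g) = f·g / gcd(f, g); expanding and making the result monic gives the answer.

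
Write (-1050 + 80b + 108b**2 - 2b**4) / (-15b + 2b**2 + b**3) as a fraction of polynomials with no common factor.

(70 + 4b - 2b**2)/(b)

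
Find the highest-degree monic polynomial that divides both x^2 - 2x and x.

x

Repeated division with remainder:
  x^2 - 2x = (x - 2)(x) + (0)
The last nonzero remainder x is already monic.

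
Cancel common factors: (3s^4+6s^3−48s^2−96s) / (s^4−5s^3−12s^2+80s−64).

(3s^2+6s)/(s^2−5s+4)

Apply the Euclidean algorithm:
  3s^4+6s^3−48s^2−96s = (3)(s^4−5s^3−12s^2+80s−64) + (21s^3−12s^2−336s+192)
  s^4−5s^3−12s^2+80s−64 = ((1/21)s−31/147)(21s^3−12s^2−336s+192) + ((72/49)s^2−1152/49)
  21s^3−12s^2−336s+192 = ((343/24)s−49/6)((72/49)s^2−1152/49) + (0)
Last nonzero remainder: (72/49)s^2−1152/49. Dividing through by 72/49 gives the monic gcd s^2−16.
Cancel s^2−16 from numerator and denominator to get the reduced form.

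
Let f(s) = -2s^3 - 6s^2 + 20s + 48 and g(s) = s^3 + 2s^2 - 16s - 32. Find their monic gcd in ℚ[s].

Repeated division with remainder:
  -2s^3 - 6s^2 + 20s + 48 = (-2)(s^3 + 2s^2 - 16s - 32) + (-2s^2 - 12s - 16)
  s^3 + 2s^2 - 16s - 32 = (-(1/2)s + 2)(-2s^2 - 12s - 16) + (0)
Last nonzero remainder: -2s^2 - 12s - 16. Dividing through by -2 gives the monic gcd s^2 + 6s + 8.

s^2 + 6s + 8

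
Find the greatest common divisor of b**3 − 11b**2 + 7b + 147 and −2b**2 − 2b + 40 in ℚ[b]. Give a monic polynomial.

1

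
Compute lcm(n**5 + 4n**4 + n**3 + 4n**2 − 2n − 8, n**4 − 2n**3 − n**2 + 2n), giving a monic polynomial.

Repeated division with remainder:
  n**5 + 4n**4 + n**3 + 4n**2 − 2n − 8 = (n + 6)(n**4 − 2n**3 − n**2 + 2n) + (14n**3 + 8n**2 − 14n − 8)
  n**4 − 2n**3 − n**2 + 2n = ((1/14)n − 9/49)(14n**3 + 8n**2 − 14n − 8) + ((72/49)n**2 − 72/49)
  14n**3 + 8n**2 − 14n − 8 = ((343/36)n + 49/9)((72/49)n**2 − 72/49) + (0)
Last nonzero remainder: (72/49)n**2 − 72/49. Dividing through by 72/49 gives the monic gcd n**2 − 1.
Then lcm(f, g) = f·g / gcd(f, g); expanding and making the result monic gives the answer.

n**7 + 2n**6 − 7n**5 + 2n**4 − 10n**3 − 4n**2 + 16n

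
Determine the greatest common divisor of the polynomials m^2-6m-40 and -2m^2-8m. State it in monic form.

Repeated division with remainder:
  m^2-6m-40 = (-1/2)(-2m^2-8m) + (-10m-40)
  -2m^2-8m = ((1/5)m)(-10m-40) + (0)
Last nonzero remainder: -10m-40. Dividing through by -10 gives the monic gcd m+4.

m+4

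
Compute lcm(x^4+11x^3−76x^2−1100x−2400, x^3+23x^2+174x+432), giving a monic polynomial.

x^6+26x^5+143x^4−1646x^3−23004x^2−95400x−129600

By polynomial division,
  x^4+11x^3−76x^2−1100x−2400 = (x−12)(x^3+23x^2+174x+432) + (26x^2+556x+2784)
  x^3+23x^2+174x+432 = ((1/26)x+21/338)(26x^2+556x+2784) + ((5472/169)x+43776/169)
  26x^2+556x+2784 = ((2197/2736)x+4901/456)((5472/169)x+43776/169) + (0)
Last nonzero remainder: (5472/169)x+43776/169. Dividing through by 5472/169 gives the monic gcd x+8.
Then lcm(f, g) = f·g / gcd(f, g); expanding and making the result monic gives the answer.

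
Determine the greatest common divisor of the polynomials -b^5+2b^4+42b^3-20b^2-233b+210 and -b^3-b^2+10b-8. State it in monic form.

b^2-3b+2

Euclidean algorithm in ℚ[b]:
  -b^5+2b^4+42b^3-20b^2-233b+210 = (b^2-3b-29)(-b^3-b^2+10b-8) + (-11b^2+33b-22)
  -b^3-b^2+10b-8 = ((1/11)b+4/11)(-11b^2+33b-22) + (0)
Last nonzero remainder: -11b^2+33b-22. Dividing through by -11 gives the monic gcd b^2-3b+2.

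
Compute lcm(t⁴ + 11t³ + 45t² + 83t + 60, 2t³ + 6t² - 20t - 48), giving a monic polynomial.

t⁶ + 10t⁵ + 28t⁴ - 28t³ - 293t² - 558t - 360

Apply the Euclidean algorithm:
  t⁴ + 11t³ + 45t² + 83t + 60 = ((1/2)t + 4)(2t³ + 6t² - 20t - 48) + (31t² + 187t + 252)
  2t³ + 6t² - 20t - 48 = ((2/31)t - 188/961)(31t² + 187t + 252) + ((312/961)t + 1248/961)
  31t² + 187t + 252 = ((29791/312)t + 20181/104)((312/961)t + 1248/961) + (0)
Last nonzero remainder: (312/961)t + 1248/961. Dividing through by 312/961 gives the monic gcd t + 4.
Then lcm(f, g) = f·g / gcd(f, g); expanding and making the result monic gives the answer.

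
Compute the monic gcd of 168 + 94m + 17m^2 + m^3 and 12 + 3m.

4 + m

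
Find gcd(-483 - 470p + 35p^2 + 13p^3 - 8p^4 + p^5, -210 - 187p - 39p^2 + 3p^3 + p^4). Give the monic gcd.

Apply the Euclidean algorithm:
  p^5 - 8p^4 + 13p^3 + 35p^2 - 470p - 483 = (p - 11)(p^4 + 3p^3 - 39p^2 - 187p - 210) + (85p^3 - 207p^2 - 2317p - 2793)
  p^4 + 3p^3 - 39p^2 - 187p - 210 = ((1/85)p + 462/7225)(85p^3 - 207p^2 - 2317p - 2793) + ((10804/7225)p^2 - (43216/7225)p - 226884/7225)
  85p^3 - 207p^2 - 2317p - 2793 = ((614125/10804)p + 960925/10804)((10804/7225)p^2 - (43216/7225)p - 226884/7225) + (0)
Last nonzero remainder: (10804/7225)p^2 - (43216/7225)p - 226884/7225. Dividing through by 10804/7225 gives the monic gcd p^2 - 4p - 21.

-21 - 4p + p^2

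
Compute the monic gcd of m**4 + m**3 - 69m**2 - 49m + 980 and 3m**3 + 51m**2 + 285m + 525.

Euclidean algorithm in ℚ[m]:
  m**4 + m**3 - 69m**2 - 49m + 980 = ((1/3)m - 16/3)(3m**3 + 51m**2 + 285m + 525) + (108m**2 + 1296m + 3780)
  3m**3 + 51m**2 + 285m + 525 = ((1/36)m + 5/36)(108m**2 + 1296m + 3780) + (0)
Last nonzero remainder: 108m**2 + 1296m + 3780. Dividing through by 108 gives the monic gcd m**2 + 12m + 35.

m**2 + 12m + 35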